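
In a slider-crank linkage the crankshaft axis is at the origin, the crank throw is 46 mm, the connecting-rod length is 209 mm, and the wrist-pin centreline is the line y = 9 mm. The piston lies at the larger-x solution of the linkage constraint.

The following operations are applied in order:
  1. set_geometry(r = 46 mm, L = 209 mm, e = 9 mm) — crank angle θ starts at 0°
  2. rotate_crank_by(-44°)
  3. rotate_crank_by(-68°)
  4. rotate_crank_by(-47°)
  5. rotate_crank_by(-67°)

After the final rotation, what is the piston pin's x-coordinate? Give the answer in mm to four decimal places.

set_geometry: r = 46 mm, L = 209 mm, e = 9 mm; θ ← 0°
rotate_crank_by(-44°): θ ← 0° -44° = -44°
rotate_crank_by(-68°): θ ← -44° -68° = -112°
rotate_crank_by(-47°): θ ← -112° -47° = -159°
rotate_crank_by(-67°): θ ← -159° -67° = -226°
crank pin P = (r cos θ, r sin θ) = (-31.954285, 33.089631)
h = r sin θ − e = 33.089631 − 9 = 24.089631
x = r cos θ + √(L² − h²) = -31.954285 + √(43681.0 − 580.3103) = -31.954285 + 207.607056 = 175.652771

175.6528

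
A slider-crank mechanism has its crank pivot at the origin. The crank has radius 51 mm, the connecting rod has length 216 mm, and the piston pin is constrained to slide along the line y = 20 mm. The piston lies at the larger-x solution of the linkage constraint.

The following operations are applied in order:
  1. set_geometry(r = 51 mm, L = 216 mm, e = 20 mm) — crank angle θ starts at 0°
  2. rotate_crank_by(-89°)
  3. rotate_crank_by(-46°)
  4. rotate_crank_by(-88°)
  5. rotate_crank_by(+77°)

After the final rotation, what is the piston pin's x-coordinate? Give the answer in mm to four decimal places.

set_geometry: r = 51 mm, L = 216 mm, e = 20 mm; θ ← 0°
rotate_crank_by(-89°): θ ← 0° -89° = -89°
rotate_crank_by(-46°): θ ← -89° -46° = -135°
rotate_crank_by(-88°): θ ← -135° -88° = -223°
rotate_crank_by(+77°): θ ← -223° +77° = -146°
crank pin P = (r cos θ, r sin θ) = (-42.280916, -28.518838)
h = r sin θ − e = -28.518838 − 20 = -48.518838
x = r cos θ + √(L² − h²) = -42.280916 + √(46656.0 − 2354.0776) = -42.280916 + 210.480218 = 168.199302

168.1993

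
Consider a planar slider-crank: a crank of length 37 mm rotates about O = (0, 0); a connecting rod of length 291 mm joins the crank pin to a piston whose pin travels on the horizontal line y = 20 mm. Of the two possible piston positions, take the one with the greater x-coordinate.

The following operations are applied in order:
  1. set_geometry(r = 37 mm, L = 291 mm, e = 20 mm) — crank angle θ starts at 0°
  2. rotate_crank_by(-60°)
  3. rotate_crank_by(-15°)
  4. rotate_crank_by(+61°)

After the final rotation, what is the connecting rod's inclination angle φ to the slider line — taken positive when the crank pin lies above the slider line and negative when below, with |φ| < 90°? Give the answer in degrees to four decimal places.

-5.7097

set_geometry: r = 37 mm, L = 291 mm, e = 20 mm; θ ← 0°
rotate_crank_by(-60°): θ ← 0° -60° = -60°
rotate_crank_by(-15°): θ ← -60° -15° = -75°
rotate_crank_by(+61°): θ ← -75° +61° = -14°
crank pin P = (r cos θ, r sin θ) = (35.900942, -8.951110)
h = r sin θ − e = -8.951110 − 20 = -28.951110
sin φ = h / L = -28.951110 / 291 = -0.09948835
φ = arcsin(-0.09948835) = -5.709708°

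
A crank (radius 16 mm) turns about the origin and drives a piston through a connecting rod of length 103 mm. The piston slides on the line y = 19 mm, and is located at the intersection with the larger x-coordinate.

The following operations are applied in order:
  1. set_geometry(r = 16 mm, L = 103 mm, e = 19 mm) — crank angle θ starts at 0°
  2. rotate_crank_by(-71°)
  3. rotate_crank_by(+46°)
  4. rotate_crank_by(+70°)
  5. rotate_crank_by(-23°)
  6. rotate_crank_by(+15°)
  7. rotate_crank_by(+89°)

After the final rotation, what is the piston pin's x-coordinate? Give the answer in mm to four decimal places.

93.4173

set_geometry: r = 16 mm, L = 103 mm, e = 19 mm; θ ← 0°
rotate_crank_by(-71°): θ ← 0° -71° = -71°
rotate_crank_by(+46°): θ ← -71° +46° = -25°
rotate_crank_by(+70°): θ ← -25° +70° = 45°
rotate_crank_by(-23°): θ ← 45° -23° = 22°
rotate_crank_by(+15°): θ ← 22° +15° = 37°
rotate_crank_by(+89°): θ ← 37° +89° = 126°
crank pin P = (r cos θ, r sin θ) = (-9.404564, 12.944272)
h = r sin θ − e = 12.944272 − 19 = -6.055728
x = r cos θ + √(L² − h²) = -9.404564 + √(10609.0 − 36.6718) = -9.404564 + 102.821827 = 93.417263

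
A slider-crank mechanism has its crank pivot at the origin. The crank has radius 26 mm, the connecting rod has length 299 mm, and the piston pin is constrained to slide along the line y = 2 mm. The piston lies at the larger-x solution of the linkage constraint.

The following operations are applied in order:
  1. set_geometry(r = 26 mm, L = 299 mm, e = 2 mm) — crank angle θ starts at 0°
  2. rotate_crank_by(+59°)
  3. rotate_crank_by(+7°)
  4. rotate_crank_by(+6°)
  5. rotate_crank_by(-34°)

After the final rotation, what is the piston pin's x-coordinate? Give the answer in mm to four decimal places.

set_geometry: r = 26 mm, L = 299 mm, e = 2 mm; θ ← 0°
rotate_crank_by(+59°): θ ← 0° +59° = 59°
rotate_crank_by(+7°): θ ← 59° +7° = 66°
rotate_crank_by(+6°): θ ← 66° +6° = 72°
rotate_crank_by(-34°): θ ← 72° -34° = 38°
crank pin P = (r cos θ, r sin θ) = (20.488280, 16.007198)
h = r sin θ − e = 16.007198 − 2 = 14.007198
x = r cos θ + √(L² − h²) = 20.488280 + √(89401.0 − 196.2016) = 20.488280 + 298.671723 = 319.160003

319.1600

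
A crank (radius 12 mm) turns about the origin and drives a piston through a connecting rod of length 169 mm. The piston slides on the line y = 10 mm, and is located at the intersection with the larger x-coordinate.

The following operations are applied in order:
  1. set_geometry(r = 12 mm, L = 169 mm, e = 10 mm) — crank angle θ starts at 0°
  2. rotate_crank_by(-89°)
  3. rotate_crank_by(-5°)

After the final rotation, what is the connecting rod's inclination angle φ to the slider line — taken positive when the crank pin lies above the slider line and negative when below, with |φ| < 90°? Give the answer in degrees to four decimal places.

-7.4699

set_geometry: r = 12 mm, L = 169 mm, e = 10 mm; θ ← 0°
rotate_crank_by(-89°): θ ← 0° -89° = -89°
rotate_crank_by(-5°): θ ← -89° -5° = -94°
crank pin P = (r cos θ, r sin θ) = (-0.837078, -11.970769)
h = r sin θ − e = -11.970769 − 10 = -21.970769
sin φ = h / L = -21.970769 / 169 = -0.13000455
φ = arcsin(-0.13000455) = -7.469855°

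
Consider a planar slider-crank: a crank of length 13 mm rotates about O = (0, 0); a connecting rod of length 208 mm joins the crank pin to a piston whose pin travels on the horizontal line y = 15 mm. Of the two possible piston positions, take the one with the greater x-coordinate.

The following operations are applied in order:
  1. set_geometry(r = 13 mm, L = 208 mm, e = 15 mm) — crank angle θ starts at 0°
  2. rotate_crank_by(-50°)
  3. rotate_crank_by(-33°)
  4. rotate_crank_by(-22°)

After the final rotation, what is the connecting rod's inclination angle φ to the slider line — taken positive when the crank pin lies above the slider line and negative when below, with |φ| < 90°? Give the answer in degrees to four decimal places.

set_geometry: r = 13 mm, L = 208 mm, e = 15 mm; θ ← 0°
rotate_crank_by(-50°): θ ← 0° -50° = -50°
rotate_crank_by(-33°): θ ← -50° -33° = -83°
rotate_crank_by(-22°): θ ← -83° -22° = -105°
crank pin P = (r cos θ, r sin θ) = (-3.364648, -12.557036)
h = r sin θ − e = -12.557036 − 15 = -27.557036
sin φ = h / L = -27.557036 / 208 = -0.13248575
φ = arcsin(-0.13248575) = -7.613258°

-7.6133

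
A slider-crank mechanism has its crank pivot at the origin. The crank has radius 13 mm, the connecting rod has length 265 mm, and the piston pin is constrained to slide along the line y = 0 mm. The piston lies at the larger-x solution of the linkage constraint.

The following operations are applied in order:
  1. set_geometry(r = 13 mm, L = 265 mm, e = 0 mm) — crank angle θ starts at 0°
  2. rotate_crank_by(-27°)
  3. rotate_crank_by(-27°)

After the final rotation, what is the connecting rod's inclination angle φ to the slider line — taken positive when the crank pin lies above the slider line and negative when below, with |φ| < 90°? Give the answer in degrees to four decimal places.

set_geometry: r = 13 mm, L = 265 mm, e = 0 mm; θ ← 0°
rotate_crank_by(-27°): θ ← 0° -27° = -27°
rotate_crank_by(-27°): θ ← -27° -27° = -54°
crank pin P = (r cos θ, r sin θ) = (7.641208, -10.517221)
h = r sin θ − e = -10.517221 − 0 = -10.517221
sin φ = h / L = -10.517221 / 265 = -0.03968763
φ = arcsin(-0.03968763) = -2.274531°

-2.2745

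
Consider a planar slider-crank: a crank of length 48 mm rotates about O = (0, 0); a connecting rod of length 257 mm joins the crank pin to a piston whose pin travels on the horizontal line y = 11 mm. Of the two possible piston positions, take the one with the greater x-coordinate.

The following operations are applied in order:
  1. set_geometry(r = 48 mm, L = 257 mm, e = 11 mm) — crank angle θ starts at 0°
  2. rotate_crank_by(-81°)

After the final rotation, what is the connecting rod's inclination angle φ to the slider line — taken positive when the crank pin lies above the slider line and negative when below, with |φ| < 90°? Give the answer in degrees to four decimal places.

-13.1365

set_geometry: r = 48 mm, L = 257 mm, e = 11 mm; θ ← 0°
rotate_crank_by(-81°): θ ← 0° -81° = -81°
crank pin P = (r cos θ, r sin θ) = (7.508854, -47.409040)
h = r sin θ − e = -47.409040 − 11 = -58.409040
sin φ = h / L = -58.409040 / 257 = -0.22727253
φ = arcsin(-0.22727253) = -13.136547°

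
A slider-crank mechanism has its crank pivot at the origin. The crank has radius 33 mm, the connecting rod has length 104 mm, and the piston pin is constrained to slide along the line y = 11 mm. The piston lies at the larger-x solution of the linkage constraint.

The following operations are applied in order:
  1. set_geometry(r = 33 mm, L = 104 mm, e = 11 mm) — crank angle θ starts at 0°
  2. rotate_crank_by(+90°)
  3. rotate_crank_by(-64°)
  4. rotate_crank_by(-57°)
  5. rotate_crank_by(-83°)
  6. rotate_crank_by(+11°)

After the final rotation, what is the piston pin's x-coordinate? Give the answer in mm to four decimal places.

set_geometry: r = 33 mm, L = 104 mm, e = 11 mm; θ ← 0°
rotate_crank_by(+90°): θ ← 0° +90° = 90°
rotate_crank_by(-64°): θ ← 90° -64° = 26°
rotate_crank_by(-57°): θ ← 26° -57° = -31°
rotate_crank_by(-83°): θ ← -31° -83° = -114°
rotate_crank_by(+11°): θ ← -114° +11° = -103°
crank pin P = (r cos θ, r sin θ) = (-7.423385, -32.154212)
h = r sin θ − e = -32.154212 − 11 = -43.154212
x = r cos θ + √(L² − h²) = -7.423385 + √(10816.0 − 1862.2860) = -7.423385 + 94.624067 = 87.200682

87.2007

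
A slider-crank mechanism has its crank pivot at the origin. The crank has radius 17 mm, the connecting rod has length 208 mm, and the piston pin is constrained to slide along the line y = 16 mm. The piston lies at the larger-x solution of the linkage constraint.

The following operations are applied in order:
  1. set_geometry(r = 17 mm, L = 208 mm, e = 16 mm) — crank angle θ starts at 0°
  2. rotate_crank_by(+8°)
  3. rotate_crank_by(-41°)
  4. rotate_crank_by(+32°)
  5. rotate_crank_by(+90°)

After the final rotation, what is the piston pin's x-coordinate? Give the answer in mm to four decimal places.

208.2943

set_geometry: r = 17 mm, L = 208 mm, e = 16 mm; θ ← 0°
rotate_crank_by(+8°): θ ← 0° +8° = 8°
rotate_crank_by(-41°): θ ← 8° -41° = -33°
rotate_crank_by(+32°): θ ← -33° +32° = -1°
rotate_crank_by(+90°): θ ← -1° +90° = 89°
crank pin P = (r cos θ, r sin θ) = (0.296691, 16.997411)
h = r sin θ − e = 16.997411 − 16 = 0.997411
x = r cos θ + √(L² − h²) = 0.296691 + √(43264.0 − 0.9948) = 0.296691 + 207.997609 = 208.294299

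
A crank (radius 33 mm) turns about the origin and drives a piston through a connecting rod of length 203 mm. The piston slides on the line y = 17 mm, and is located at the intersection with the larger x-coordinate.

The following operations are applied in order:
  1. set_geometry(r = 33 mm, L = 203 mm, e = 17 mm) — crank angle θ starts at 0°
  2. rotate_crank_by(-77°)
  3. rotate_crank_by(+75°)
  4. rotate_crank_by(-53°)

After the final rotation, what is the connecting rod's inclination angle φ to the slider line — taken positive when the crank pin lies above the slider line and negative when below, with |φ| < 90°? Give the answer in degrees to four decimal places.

-12.5274

set_geometry: r = 33 mm, L = 203 mm, e = 17 mm; θ ← 0°
rotate_crank_by(-77°): θ ← 0° -77° = -77°
rotate_crank_by(+75°): θ ← -77° +75° = -2°
rotate_crank_by(-53°): θ ← -2° -53° = -55°
crank pin P = (r cos θ, r sin θ) = (18.928022, -27.032017)
h = r sin θ − e = -27.032017 − 17 = -44.032017
sin φ = h / L = -44.032017 / 203 = -0.21690649
φ = arcsin(-0.21690649) = -12.527401°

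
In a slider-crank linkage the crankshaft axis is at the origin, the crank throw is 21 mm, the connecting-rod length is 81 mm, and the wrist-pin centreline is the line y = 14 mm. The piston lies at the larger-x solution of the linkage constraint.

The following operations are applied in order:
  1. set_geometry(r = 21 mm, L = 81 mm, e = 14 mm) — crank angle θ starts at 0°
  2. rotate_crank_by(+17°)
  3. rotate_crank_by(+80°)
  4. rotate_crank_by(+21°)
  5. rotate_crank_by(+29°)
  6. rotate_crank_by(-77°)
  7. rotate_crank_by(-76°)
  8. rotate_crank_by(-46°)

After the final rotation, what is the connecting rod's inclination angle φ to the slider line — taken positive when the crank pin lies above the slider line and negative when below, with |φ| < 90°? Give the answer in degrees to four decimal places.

set_geometry: r = 21 mm, L = 81 mm, e = 14 mm; θ ← 0°
rotate_crank_by(+17°): θ ← 0° +17° = 17°
rotate_crank_by(+80°): θ ← 17° +80° = 97°
rotate_crank_by(+21°): θ ← 97° +21° = 118°
rotate_crank_by(+29°): θ ← 118° +29° = 147°
rotate_crank_by(-77°): θ ← 147° -77° = 70°
rotate_crank_by(-76°): θ ← 70° -76° = -6°
rotate_crank_by(-46°): θ ← -6° -46° = -52°
crank pin P = (r cos θ, r sin θ) = (12.928891, -16.548226)
h = r sin θ − e = -16.548226 − 14 = -30.548226
sin φ = h / L = -30.548226 / 81 = -0.37713859
φ = arcsin(-0.37713859) = -22.156553°

-22.1566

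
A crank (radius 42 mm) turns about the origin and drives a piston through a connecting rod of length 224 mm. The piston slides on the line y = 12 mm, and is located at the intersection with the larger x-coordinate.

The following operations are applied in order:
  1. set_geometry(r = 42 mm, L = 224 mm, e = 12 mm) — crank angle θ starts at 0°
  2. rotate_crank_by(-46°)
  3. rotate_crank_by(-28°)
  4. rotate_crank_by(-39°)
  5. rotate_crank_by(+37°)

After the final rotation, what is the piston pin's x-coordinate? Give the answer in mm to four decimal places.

set_geometry: r = 42 mm, L = 224 mm, e = 12 mm; θ ← 0°
rotate_crank_by(-46°): θ ← 0° -46° = -46°
rotate_crank_by(-28°): θ ← -46° -28° = -74°
rotate_crank_by(-39°): θ ← -74° -39° = -113°
rotate_crank_by(+37°): θ ← -113° +37° = -76°
crank pin P = (r cos θ, r sin θ) = (10.160720, -40.752421)
h = r sin θ − e = -40.752421 − 12 = -52.752421
x = r cos θ + √(L² − h²) = 10.160720 + √(50176.0 − 2782.8179) = 10.160720 + 217.699752 = 227.860472

227.8605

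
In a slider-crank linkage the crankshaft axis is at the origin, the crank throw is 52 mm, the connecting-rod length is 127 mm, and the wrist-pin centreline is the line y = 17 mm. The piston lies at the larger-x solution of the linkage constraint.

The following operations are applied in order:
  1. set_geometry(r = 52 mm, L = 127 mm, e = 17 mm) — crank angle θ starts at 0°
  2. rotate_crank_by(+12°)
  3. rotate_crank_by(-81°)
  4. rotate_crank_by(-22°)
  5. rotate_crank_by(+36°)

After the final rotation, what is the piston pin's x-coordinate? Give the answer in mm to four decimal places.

set_geometry: r = 52 mm, L = 127 mm, e = 17 mm; θ ← 0°
rotate_crank_by(+12°): θ ← 0° +12° = 12°
rotate_crank_by(-81°): θ ← 12° -81° = -69°
rotate_crank_by(-22°): θ ← -69° -22° = -91°
rotate_crank_by(+36°): θ ← -91° +36° = -55°
crank pin P = (r cos θ, r sin θ) = (29.825975, -42.595906)
h = r sin θ − e = -42.595906 − 17 = -59.595906
x = r cos θ + √(L² − h²) = 29.825975 + √(16129.0 − 3551.6720) = 29.825975 + 112.148687 = 141.974661

141.9747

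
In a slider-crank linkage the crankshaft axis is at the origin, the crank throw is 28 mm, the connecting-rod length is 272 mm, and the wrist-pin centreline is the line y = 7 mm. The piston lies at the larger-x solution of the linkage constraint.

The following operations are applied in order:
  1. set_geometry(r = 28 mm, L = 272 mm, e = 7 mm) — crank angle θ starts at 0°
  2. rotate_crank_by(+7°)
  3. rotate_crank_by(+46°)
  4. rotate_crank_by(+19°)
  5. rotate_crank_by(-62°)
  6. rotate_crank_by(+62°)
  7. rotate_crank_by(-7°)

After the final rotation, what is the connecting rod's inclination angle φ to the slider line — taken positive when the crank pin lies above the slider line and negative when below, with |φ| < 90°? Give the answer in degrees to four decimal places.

set_geometry: r = 28 mm, L = 272 mm, e = 7 mm; θ ← 0°
rotate_crank_by(+7°): θ ← 0° +7° = 7°
rotate_crank_by(+46°): θ ← 7° +46° = 53°
rotate_crank_by(+19°): θ ← 53° +19° = 72°
rotate_crank_by(-62°): θ ← 72° -62° = 10°
rotate_crank_by(+62°): θ ← 10° +62° = 72°
rotate_crank_by(-7°): θ ← 72° -7° = 65°
crank pin P = (r cos θ, r sin θ) = (11.833311, 25.376618)
h = r sin θ − e = 25.376618 − 7 = 18.376618
sin φ = h / L = 18.376618 / 272 = 0.06756110
φ = arcsin(0.06756110) = 3.873917°

3.8739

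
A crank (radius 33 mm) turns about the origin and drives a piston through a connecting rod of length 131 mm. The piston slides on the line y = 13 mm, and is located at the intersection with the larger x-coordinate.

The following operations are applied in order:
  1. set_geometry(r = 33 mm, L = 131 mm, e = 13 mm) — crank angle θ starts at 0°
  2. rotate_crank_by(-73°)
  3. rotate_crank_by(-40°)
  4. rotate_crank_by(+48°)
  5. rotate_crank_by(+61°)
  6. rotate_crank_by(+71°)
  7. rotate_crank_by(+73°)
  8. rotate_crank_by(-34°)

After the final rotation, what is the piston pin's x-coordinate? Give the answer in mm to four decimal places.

set_geometry: r = 33 mm, L = 131 mm, e = 13 mm; θ ← 0°
rotate_crank_by(-73°): θ ← 0° -73° = -73°
rotate_crank_by(-40°): θ ← -73° -40° = -113°
rotate_crank_by(+48°): θ ← -113° +48° = -65°
rotate_crank_by(+61°): θ ← -65° +61° = -4°
rotate_crank_by(+71°): θ ← -4° +71° = 67°
rotate_crank_by(+73°): θ ← 67° +73° = 140°
rotate_crank_by(-34°): θ ← 140° -34° = 106°
crank pin P = (r cos θ, r sin θ) = (-9.096033, 31.721636)
h = r sin θ − e = 31.721636 − 13 = 18.721636
x = r cos θ + √(L² − h²) = -9.096033 + √(17161.0 − 350.4997) = -9.096033 + 129.655314 = 120.559281

120.5593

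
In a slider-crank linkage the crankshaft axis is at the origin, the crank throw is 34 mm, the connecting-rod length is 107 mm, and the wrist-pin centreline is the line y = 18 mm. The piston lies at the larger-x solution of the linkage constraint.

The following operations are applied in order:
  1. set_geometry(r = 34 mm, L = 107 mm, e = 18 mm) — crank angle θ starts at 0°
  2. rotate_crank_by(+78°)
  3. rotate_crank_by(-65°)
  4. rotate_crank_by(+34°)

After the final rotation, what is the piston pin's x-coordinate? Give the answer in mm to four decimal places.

set_geometry: r = 34 mm, L = 107 mm, e = 18 mm; θ ← 0°
rotate_crank_by(+78°): θ ← 0° +78° = 78°
rotate_crank_by(-65°): θ ← 78° -65° = 13°
rotate_crank_by(+34°): θ ← 13° +34° = 47°
crank pin P = (r cos θ, r sin θ) = (23.187944, 24.866026)
h = r sin θ − e = 24.866026 − 18 = 6.866026
x = r cos θ + √(L² − h²) = 23.187944 + √(11449.0 − 47.1423) = 23.187944 + 106.779482 = 129.967426

129.9674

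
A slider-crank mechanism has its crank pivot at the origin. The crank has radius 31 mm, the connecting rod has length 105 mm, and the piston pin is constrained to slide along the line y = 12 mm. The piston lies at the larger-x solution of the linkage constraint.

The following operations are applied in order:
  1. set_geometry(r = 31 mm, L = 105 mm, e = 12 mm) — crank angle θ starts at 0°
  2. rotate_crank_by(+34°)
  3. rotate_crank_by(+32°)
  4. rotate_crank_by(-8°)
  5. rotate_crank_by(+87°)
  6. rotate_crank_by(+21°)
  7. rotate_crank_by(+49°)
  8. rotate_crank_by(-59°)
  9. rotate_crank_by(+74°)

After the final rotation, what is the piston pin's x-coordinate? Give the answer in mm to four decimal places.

set_geometry: r = 31 mm, L = 105 mm, e = 12 mm; θ ← 0°
rotate_crank_by(+34°): θ ← 0° +34° = 34°
rotate_crank_by(+32°): θ ← 34° +32° = 66°
rotate_crank_by(-8°): θ ← 66° -8° = 58°
rotate_crank_by(+87°): θ ← 58° +87° = 145°
rotate_crank_by(+21°): θ ← 145° +21° = 166°
rotate_crank_by(+49°): θ ← 166° +49° = 215°
rotate_crank_by(-59°): θ ← 215° -59° = 156°
rotate_crank_by(+74°): θ ← 156° +74° = 230°
crank pin P = (r cos θ, r sin θ) = (-19.926416, -23.747378)
h = r sin θ − e = -23.747378 − 12 = -35.747378
x = r cos θ + √(L² − h²) = -19.926416 + √(11025.0 − 1277.8750) = -19.926416 + 98.727529 = 78.801113

78.8011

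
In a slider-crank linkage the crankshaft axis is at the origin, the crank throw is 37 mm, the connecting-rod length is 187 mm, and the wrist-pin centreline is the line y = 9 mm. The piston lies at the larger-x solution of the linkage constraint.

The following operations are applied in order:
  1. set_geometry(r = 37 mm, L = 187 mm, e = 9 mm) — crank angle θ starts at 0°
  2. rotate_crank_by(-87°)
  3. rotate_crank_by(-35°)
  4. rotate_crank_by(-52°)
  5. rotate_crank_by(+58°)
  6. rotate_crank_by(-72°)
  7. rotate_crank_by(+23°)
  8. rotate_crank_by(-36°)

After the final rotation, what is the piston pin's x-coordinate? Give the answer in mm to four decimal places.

152.4090

set_geometry: r = 37 mm, L = 187 mm, e = 9 mm; θ ← 0°
rotate_crank_by(-87°): θ ← 0° -87° = -87°
rotate_crank_by(-35°): θ ← -87° -35° = -122°
rotate_crank_by(-52°): θ ← -122° -52° = -174°
rotate_crank_by(+58°): θ ← -174° +58° = -116°
rotate_crank_by(-72°): θ ← -116° -72° = -188°
rotate_crank_by(+23°): θ ← -188° +23° = -165°
rotate_crank_by(-36°): θ ← -165° -36° = -201°
crank pin P = (r cos θ, r sin θ) = (-34.542476, 13.259614)
h = r sin θ − e = 13.259614 − 9 = 4.259614
x = r cos θ + √(L² − h²) = -34.542476 + √(34969.0 − 18.1443) = -34.542476 + 186.951480 = 152.409004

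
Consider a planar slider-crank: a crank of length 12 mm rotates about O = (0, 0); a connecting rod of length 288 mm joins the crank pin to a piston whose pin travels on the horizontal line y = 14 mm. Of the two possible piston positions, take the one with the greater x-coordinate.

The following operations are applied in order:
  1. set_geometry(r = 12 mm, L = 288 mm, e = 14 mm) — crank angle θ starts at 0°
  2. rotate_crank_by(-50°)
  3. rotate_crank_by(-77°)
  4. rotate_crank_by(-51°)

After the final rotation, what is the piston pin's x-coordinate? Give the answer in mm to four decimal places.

275.6461

set_geometry: r = 12 mm, L = 288 mm, e = 14 mm; θ ← 0°
rotate_crank_by(-50°): θ ← 0° -50° = -50°
rotate_crank_by(-77°): θ ← -50° -77° = -127°
rotate_crank_by(-51°): θ ← -127° -51° = -178°
crank pin P = (r cos θ, r sin θ) = (-11.992690, -0.418794)
h = r sin θ − e = -0.418794 − 14 = -14.418794
x = r cos θ + √(L² − h²) = -11.992690 + √(82944.0 − 207.9016) = -11.992690 + 287.638833 = 275.646143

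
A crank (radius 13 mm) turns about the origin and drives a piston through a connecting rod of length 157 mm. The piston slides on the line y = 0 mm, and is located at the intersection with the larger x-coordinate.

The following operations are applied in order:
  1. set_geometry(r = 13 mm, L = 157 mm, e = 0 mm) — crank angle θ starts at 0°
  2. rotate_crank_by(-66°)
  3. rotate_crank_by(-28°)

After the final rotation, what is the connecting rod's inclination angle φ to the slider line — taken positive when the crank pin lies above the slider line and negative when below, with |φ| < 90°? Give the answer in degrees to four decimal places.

-4.7381

set_geometry: r = 13 mm, L = 157 mm, e = 0 mm; θ ← 0°
rotate_crank_by(-66°): θ ← 0° -66° = -66°
rotate_crank_by(-28°): θ ← -66° -28° = -94°
crank pin P = (r cos θ, r sin θ) = (-0.906834, -12.968333)
h = r sin θ − e = -12.968333 − 0 = -12.968333
sin φ = h / L = -12.968333 / 157 = -0.08260084
φ = arcsin(-0.08260084) = -4.738078°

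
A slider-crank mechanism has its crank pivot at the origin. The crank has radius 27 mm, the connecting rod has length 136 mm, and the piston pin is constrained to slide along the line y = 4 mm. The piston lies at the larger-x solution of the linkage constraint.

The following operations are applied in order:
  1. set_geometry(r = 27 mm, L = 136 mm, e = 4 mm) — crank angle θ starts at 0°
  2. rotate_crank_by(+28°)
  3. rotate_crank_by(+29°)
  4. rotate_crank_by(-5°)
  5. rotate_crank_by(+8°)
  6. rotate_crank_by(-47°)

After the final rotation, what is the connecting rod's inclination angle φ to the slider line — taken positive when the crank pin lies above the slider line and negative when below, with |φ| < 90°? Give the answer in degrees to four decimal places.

0.8737

set_geometry: r = 27 mm, L = 136 mm, e = 4 mm; θ ← 0°
rotate_crank_by(+28°): θ ← 0° +28° = 28°
rotate_crank_by(+29°): θ ← 28° +29° = 57°
rotate_crank_by(-5°): θ ← 57° -5° = 52°
rotate_crank_by(+8°): θ ← 52° +8° = 60°
rotate_crank_by(-47°): θ ← 60° -47° = 13°
crank pin P = (r cos θ, r sin θ) = (26.307992, 6.073678)
h = r sin θ − e = 6.073678 − 4 = 2.073678
sin φ = h / L = 2.073678 / 136 = 0.01524764
φ = arcsin(0.01524764) = 0.873659°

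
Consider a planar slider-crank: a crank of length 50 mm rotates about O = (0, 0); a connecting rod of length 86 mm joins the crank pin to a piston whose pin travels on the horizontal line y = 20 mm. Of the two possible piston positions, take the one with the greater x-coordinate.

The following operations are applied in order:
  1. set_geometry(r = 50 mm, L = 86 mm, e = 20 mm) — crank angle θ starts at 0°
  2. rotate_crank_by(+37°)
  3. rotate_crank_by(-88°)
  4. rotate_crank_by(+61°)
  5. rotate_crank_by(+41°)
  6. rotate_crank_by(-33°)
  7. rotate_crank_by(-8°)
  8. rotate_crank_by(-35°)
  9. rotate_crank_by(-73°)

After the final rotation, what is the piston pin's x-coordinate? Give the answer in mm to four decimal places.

set_geometry: r = 50 mm, L = 86 mm, e = 20 mm; θ ← 0°
rotate_crank_by(+37°): θ ← 0° +37° = 37°
rotate_crank_by(-88°): θ ← 37° -88° = -51°
rotate_crank_by(+61°): θ ← -51° +61° = 10°
rotate_crank_by(+41°): θ ← 10° +41° = 51°
rotate_crank_by(-33°): θ ← 51° -33° = 18°
rotate_crank_by(-8°): θ ← 18° -8° = 10°
rotate_crank_by(-35°): θ ← 10° -35° = -25°
rotate_crank_by(-73°): θ ← -25° -73° = -98°
crank pin P = (r cos θ, r sin θ) = (-6.958655, -49.513403)
h = r sin θ − e = -49.513403 − 20 = -69.513403
x = r cos θ + √(L² − h²) = -6.958655 + √(7396.0 − 4832.1133) = -6.958655 + 50.634837 = 43.676182

43.6762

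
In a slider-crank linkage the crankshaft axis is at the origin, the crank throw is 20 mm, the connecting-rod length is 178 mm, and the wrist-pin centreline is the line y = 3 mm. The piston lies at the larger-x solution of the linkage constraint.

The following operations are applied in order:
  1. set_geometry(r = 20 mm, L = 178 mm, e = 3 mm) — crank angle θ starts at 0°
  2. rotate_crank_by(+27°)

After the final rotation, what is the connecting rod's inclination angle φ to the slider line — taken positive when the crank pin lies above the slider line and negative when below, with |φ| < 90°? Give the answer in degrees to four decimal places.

1.9574

set_geometry: r = 20 mm, L = 178 mm, e = 3 mm; θ ← 0°
rotate_crank_by(+27°): θ ← 0° +27° = 27°
crank pin P = (r cos θ, r sin θ) = (17.820130, 9.079810)
h = r sin θ − e = 9.079810 − 3 = 6.079810
sin φ = h / L = 6.079810 / 178 = 0.03415624
φ = arcsin(0.03415624) = 1.957389°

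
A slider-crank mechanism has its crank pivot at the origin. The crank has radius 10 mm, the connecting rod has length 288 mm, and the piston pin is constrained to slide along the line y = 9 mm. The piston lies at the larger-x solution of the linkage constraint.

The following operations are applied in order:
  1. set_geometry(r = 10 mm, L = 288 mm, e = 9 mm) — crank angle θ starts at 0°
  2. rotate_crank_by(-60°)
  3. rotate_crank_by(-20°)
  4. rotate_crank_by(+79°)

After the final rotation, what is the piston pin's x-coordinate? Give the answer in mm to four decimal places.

297.8523

set_geometry: r = 10 mm, L = 288 mm, e = 9 mm; θ ← 0°
rotate_crank_by(-60°): θ ← 0° -60° = -60°
rotate_crank_by(-20°): θ ← -60° -20° = -80°
rotate_crank_by(+79°): θ ← -80° +79° = -1°
crank pin P = (r cos θ, r sin θ) = (9.998477, -0.174524)
h = r sin θ − e = -0.174524 − 9 = -9.174524
x = r cos θ + √(L² − h²) = 9.998477 + √(82944.0 − 84.1719) = 9.998477 + 287.853831 = 297.852308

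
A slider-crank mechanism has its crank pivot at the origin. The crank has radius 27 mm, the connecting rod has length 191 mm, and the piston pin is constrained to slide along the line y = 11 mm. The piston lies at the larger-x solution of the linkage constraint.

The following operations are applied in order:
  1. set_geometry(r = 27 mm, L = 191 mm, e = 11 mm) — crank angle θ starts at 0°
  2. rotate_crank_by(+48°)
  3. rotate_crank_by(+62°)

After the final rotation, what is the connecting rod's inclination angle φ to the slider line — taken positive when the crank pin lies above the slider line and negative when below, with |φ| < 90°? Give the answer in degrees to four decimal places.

4.3153

set_geometry: r = 27 mm, L = 191 mm, e = 11 mm; θ ← 0°
rotate_crank_by(+48°): θ ← 0° +48° = 48°
rotate_crank_by(+62°): θ ← 48° +62° = 110°
crank pin P = (r cos θ, r sin θ) = (-9.234544, 25.371701)
h = r sin θ − e = 25.371701 − 11 = 14.371701
sin φ = h / L = 14.371701 / 191 = 0.07524451
φ = arcsin(0.07524451) = 4.315271°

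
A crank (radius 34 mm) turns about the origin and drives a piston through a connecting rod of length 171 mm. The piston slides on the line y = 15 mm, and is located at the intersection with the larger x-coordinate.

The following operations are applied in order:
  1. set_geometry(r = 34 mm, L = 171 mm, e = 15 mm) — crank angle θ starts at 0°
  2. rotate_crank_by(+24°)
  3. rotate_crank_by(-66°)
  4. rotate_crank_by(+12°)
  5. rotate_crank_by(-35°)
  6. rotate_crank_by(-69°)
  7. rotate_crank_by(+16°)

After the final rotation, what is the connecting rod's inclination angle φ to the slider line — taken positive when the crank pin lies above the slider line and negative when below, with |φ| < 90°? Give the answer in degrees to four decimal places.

set_geometry: r = 34 mm, L = 171 mm, e = 15 mm; θ ← 0°
rotate_crank_by(+24°): θ ← 0° +24° = 24°
rotate_crank_by(-66°): θ ← 24° -66° = -42°
rotate_crank_by(+12°): θ ← -42° +12° = -30°
rotate_crank_by(-35°): θ ← -30° -35° = -65°
rotate_crank_by(-69°): θ ← -65° -69° = -134°
rotate_crank_by(+16°): θ ← -134° +16° = -118°
crank pin P = (r cos θ, r sin θ) = (-15.962033, -30.020218)
h = r sin θ − e = -30.020218 − 15 = -45.020218
sin φ = h / L = -45.020218 / 171 = -0.26327613
φ = arcsin(-0.26327613) = -15.264545°

-15.2645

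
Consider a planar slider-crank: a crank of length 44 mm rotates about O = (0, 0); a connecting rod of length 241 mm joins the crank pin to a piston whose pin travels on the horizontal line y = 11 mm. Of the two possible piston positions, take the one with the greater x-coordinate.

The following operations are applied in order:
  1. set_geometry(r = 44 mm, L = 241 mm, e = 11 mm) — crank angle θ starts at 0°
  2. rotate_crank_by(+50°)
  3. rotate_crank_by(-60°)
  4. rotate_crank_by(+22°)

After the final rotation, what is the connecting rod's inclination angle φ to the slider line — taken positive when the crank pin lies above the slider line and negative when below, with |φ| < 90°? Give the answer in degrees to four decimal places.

-0.4403

set_geometry: r = 44 mm, L = 241 mm, e = 11 mm; θ ← 0°
rotate_crank_by(+50°): θ ← 0° +50° = 50°
rotate_crank_by(-60°): θ ← 50° -60° = -10°
rotate_crank_by(+22°): θ ← -10° +22° = 12°
crank pin P = (r cos θ, r sin θ) = (43.038494, 9.148114)
h = r sin θ − e = 9.148114 − 11 = -1.851886
sin φ = h / L = -1.851886 / 241 = -0.00768417
φ = arcsin(-0.00768417) = -0.440275°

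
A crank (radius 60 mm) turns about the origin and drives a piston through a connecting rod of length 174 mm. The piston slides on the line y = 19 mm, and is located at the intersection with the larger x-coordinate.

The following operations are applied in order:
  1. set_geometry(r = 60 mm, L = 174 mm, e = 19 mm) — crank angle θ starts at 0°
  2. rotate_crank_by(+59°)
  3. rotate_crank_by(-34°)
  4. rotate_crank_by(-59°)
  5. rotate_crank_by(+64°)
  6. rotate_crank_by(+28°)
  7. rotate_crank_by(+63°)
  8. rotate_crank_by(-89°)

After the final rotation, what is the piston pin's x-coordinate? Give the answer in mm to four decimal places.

set_geometry: r = 60 mm, L = 174 mm, e = 19 mm; θ ← 0°
rotate_crank_by(+59°): θ ← 0° +59° = 59°
rotate_crank_by(-34°): θ ← 59° -34° = 25°
rotate_crank_by(-59°): θ ← 25° -59° = -34°
rotate_crank_by(+64°): θ ← -34° +64° = 30°
rotate_crank_by(+28°): θ ← 30° +28° = 58°
rotate_crank_by(+63°): θ ← 58° +63° = 121°
rotate_crank_by(-89°): θ ← 121° -89° = 32°
crank pin P = (r cos θ, r sin θ) = (50.882886, 31.795156)
h = r sin θ − e = 31.795156 − 19 = 12.795156
x = r cos θ + √(L² − h²) = 50.882886 + √(30276.0 − 163.7160) = 50.882886 + 173.528914 = 224.411800

224.4118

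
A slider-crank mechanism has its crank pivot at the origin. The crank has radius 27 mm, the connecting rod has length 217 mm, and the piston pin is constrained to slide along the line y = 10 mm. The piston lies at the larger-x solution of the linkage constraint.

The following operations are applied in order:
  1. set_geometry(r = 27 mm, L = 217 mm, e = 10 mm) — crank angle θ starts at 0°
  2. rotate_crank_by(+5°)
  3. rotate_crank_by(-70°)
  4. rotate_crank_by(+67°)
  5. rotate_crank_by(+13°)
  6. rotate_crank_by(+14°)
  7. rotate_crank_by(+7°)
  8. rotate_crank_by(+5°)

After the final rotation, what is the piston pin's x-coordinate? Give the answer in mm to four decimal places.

set_geometry: r = 27 mm, L = 217 mm, e = 10 mm; θ ← 0°
rotate_crank_by(+5°): θ ← 0° +5° = 5°
rotate_crank_by(-70°): θ ← 5° -70° = -65°
rotate_crank_by(+67°): θ ← -65° +67° = 2°
rotate_crank_by(+13°): θ ← 2° +13° = 15°
rotate_crank_by(+14°): θ ← 15° +14° = 29°
rotate_crank_by(+7°): θ ← 29° +7° = 36°
rotate_crank_by(+5°): θ ← 36° +5° = 41°
crank pin P = (r cos θ, r sin θ) = (20.377159, 17.713594)
h = r sin θ − e = 17.713594 − 10 = 7.713594
x = r cos θ + √(L² − h²) = 20.377159 + √(47089.0 − 59.4995) = 20.377159 + 216.862861 = 237.240020

237.2400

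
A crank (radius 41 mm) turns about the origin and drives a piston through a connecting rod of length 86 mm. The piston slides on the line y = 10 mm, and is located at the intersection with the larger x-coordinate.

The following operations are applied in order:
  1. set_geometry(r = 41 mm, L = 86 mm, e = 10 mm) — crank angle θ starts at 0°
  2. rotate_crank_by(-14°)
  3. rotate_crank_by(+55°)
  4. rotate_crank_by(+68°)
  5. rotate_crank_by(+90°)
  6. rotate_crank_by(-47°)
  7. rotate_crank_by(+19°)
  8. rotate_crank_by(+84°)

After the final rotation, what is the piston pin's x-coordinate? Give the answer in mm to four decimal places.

set_geometry: r = 41 mm, L = 86 mm, e = 10 mm; θ ← 0°
rotate_crank_by(-14°): θ ← 0° -14° = -14°
rotate_crank_by(+55°): θ ← -14° +55° = 41°
rotate_crank_by(+68°): θ ← 41° +68° = 109°
rotate_crank_by(+90°): θ ← 109° +90° = 199°
rotate_crank_by(-47°): θ ← 199° -47° = 152°
rotate_crank_by(+19°): θ ← 152° +19° = 171°
rotate_crank_by(+84°): θ ← 171° +84° = 255°
crank pin P = (r cos θ, r sin θ) = (-10.611581, -39.602959)
h = r sin θ − e = -39.602959 − 10 = -49.602959
x = r cos θ + √(L² − h²) = -10.611581 + √(7396.0 − 2460.4535) = -10.611581 + 70.253445 = 59.641864

59.6419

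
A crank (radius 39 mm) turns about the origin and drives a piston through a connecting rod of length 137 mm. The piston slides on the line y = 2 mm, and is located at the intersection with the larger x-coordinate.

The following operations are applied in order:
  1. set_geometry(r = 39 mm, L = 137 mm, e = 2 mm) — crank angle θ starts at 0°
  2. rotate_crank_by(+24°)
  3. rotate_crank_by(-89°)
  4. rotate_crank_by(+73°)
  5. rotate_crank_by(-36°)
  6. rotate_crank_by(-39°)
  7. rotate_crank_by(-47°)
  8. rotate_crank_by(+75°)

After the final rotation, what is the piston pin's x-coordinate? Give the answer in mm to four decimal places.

164.7127

set_geometry: r = 39 mm, L = 137 mm, e = 2 mm; θ ← 0°
rotate_crank_by(+24°): θ ← 0° +24° = 24°
rotate_crank_by(-89°): θ ← 24° -89° = -65°
rotate_crank_by(+73°): θ ← -65° +73° = 8°
rotate_crank_by(-36°): θ ← 8° -36° = -28°
rotate_crank_by(-39°): θ ← -28° -39° = -67°
rotate_crank_by(-47°): θ ← -67° -47° = -114°
rotate_crank_by(+75°): θ ← -114° +75° = -39°
crank pin P = (r cos θ, r sin θ) = (30.308692, -24.543495)
h = r sin θ − e = -24.543495 − 2 = -26.543495
x = r cos θ + √(L² − h²) = 30.308692 + √(18769.0 − 704.5571) = 30.308692 + 134.404028 = 164.712721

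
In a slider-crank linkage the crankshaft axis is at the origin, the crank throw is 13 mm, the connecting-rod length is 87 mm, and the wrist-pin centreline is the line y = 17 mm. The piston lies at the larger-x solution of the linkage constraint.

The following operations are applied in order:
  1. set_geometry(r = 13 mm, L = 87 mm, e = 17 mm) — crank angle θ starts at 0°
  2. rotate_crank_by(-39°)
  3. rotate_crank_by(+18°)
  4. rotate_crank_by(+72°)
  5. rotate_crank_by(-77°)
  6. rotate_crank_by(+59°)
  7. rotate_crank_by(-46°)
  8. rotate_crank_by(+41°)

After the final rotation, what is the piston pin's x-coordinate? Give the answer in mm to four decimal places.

set_geometry: r = 13 mm, L = 87 mm, e = 17 mm; θ ← 0°
rotate_crank_by(-39°): θ ← 0° -39° = -39°
rotate_crank_by(+18°): θ ← -39° +18° = -21°
rotate_crank_by(+72°): θ ← -21° +72° = 51°
rotate_crank_by(-77°): θ ← 51° -77° = -26°
rotate_crank_by(+59°): θ ← -26° +59° = 33°
rotate_crank_by(-46°): θ ← 33° -46° = -13°
rotate_crank_by(+41°): θ ← -13° +41° = 28°
crank pin P = (r cos θ, r sin θ) = (11.478319, 6.103130)
h = r sin θ − e = 6.103130 − 17 = -10.896870
x = r cos θ + √(L² − h²) = 11.478319 + √(7569.0 − 118.7418) = 11.478319 + 86.314878 = 97.793197

97.7932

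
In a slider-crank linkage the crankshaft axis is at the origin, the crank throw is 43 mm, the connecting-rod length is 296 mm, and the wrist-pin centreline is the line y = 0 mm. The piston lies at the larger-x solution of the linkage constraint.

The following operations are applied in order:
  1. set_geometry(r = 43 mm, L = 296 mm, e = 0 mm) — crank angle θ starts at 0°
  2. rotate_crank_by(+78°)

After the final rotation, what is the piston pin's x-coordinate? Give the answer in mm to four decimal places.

set_geometry: r = 43 mm, L = 296 mm, e = 0 mm; θ ← 0°
rotate_crank_by(+78°): θ ← 0° +78° = 78°
crank pin P = (r cos θ, r sin θ) = (8.940203, 42.060347)
h = r sin θ − e = 42.060347 − 0 = 42.060347
x = r cos θ + √(L² − h²) = 8.940203 + √(87616.0 − 1769.0728) = 8.940203 + 292.996463 = 301.936666

301.9367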